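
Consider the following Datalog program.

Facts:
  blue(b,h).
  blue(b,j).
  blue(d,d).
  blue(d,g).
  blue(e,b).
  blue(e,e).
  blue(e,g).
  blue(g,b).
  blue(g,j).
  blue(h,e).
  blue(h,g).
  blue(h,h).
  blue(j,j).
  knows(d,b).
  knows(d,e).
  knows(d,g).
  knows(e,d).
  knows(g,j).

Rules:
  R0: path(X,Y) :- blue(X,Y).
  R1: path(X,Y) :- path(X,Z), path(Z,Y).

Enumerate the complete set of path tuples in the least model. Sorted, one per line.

round 1: derive path(b,h) via R0 from blue(b,h)
round 1: derive path(b,j) via R0 from blue(b,j)
round 1: derive path(d,d) via R0 from blue(d,d)
round 1: derive path(d,g) via R0 from blue(d,g)
round 1: derive path(e,b) via R0 from blue(e,b)
round 1: derive path(e,e) via R0 from blue(e,e)
round 1: derive path(e,g) via R0 from blue(e,g)
round 1: derive path(g,b) via R0 from blue(g,b)
round 1: derive path(g,j) via R0 from blue(g,j)
round 1: derive path(h,e) via R0 from blue(h,e)
round 1: derive path(h,g) via R0 from blue(h,g)
round 1: derive path(h,h) via R0 from blue(h,h)
round 1: derive path(j,j) via R0 from blue(j,j)
round 2: derive path(b,e) via R1 from path(b,h), path(h,e)
round 2: derive path(b,g) via R1 from path(b,h), path(h,g)
round 2: derive path(d,b) via R1 from path(d,g), path(g,b)
round 2: derive path(d,j) via R1 from path(d,g), path(g,j)
round 2: derive path(e,h) via R1 from path(e,b), path(b,h)
round 2: derive path(e,j) via R1 from path(e,b), path(b,j)
round 2: derive path(g,h) via R1 from path(g,b), path(b,h)
round 2: derive path(h,b) via R1 from path(h,e), path(e,b)
round 2: derive path(h,j) via R1 from path(h,g), path(g,j)
round 3: derive path(b,b) via R1 from path(b,e), path(e,b)
round 3: derive path(d,e) via R1 from path(d,b), path(b,e)
round 3: derive path(d,h) via R1 from path(d,b), path(b,h)
round 3: derive path(g,e) via R1 from path(g,b), path(b,e)
round 3: derive path(g,g) via R1 from path(g,b), path(b,g)

path(b,b)
path(b,e)
path(b,g)
path(b,h)
path(b,j)
path(d,b)
path(d,d)
path(d,e)
path(d,g)
path(d,h)
path(d,j)
path(e,b)
path(e,e)
path(e,g)
path(e,h)
path(e,j)
path(g,b)
path(g,e)
path(g,g)
path(g,h)
path(g,j)
path(h,b)
path(h,e)
path(h,g)
path(h,h)
path(h,j)
path(j,j)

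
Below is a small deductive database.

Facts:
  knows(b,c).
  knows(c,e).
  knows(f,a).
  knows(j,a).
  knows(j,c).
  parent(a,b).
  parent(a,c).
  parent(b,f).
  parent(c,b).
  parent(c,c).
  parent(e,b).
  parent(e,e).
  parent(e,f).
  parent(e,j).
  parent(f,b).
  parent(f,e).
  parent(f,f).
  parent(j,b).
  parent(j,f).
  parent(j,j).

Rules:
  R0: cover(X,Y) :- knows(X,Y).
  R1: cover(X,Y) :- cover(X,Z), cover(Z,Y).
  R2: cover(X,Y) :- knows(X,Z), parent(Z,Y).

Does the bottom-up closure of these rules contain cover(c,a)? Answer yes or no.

round 1: derive cover(b,c) via R0 from knows(b,c)
round 1: derive cover(c,e) via R0 from knows(c,e)
round 1: derive cover(f,a) via R0 from knows(f,a)
round 1: derive cover(j,a) via R0 from knows(j,a)
round 1: derive cover(j,c) via R0 from knows(j,c)
round 1: derive cover(b,b) via R2 from knows(b,c), parent(c,b)
round 1: derive cover(c,b) via R2 from knows(c,e), parent(e,b)
round 1: derive cover(c,f) via R2 from knows(c,e), parent(e,f)
round 1: derive cover(c,j) via R2 from knows(c,e), parent(e,j)
round 1: derive cover(f,b) via R2 from knows(f,a), parent(a,b)
round 1: derive cover(f,c) via R2 from knows(f,a), parent(a,c)
round 1: derive cover(j,b) via R2 from knows(j,a), parent(a,b)
round 2: derive cover(b,e) via R1 from cover(b,c), cover(c,e)
round 2: derive cover(b,f) via R1 from cover(b,c), cover(c,f)
round 2: derive cover(b,j) via R1 from cover(b,c), cover(c,j)
round 2: derive cover(c,a) via R1 from cover(c,f), cover(f,a)
round 2: derive cover(c,c) via R1 from cover(c,b), cover(b,c)
round 2: derive cover(f,e) via R1 from cover(f,c), cover(c,e)
round 2: derive cover(f,f) via R1 from cover(f,c), cover(c,f)
round 2: derive cover(f,j) via R1 from cover(f,c), cover(c,j)
round 2: derive cover(j,e) via R1 from cover(j,c), cover(c,e)
round 2: derive cover(j,f) via R1 from cover(j,c), cover(c,f)
round 2: derive cover(j,j) via R1 from cover(j,c), cover(c,j)
round 3: derive cover(b,a) via R1 from cover(b,c), cover(c,a)

yes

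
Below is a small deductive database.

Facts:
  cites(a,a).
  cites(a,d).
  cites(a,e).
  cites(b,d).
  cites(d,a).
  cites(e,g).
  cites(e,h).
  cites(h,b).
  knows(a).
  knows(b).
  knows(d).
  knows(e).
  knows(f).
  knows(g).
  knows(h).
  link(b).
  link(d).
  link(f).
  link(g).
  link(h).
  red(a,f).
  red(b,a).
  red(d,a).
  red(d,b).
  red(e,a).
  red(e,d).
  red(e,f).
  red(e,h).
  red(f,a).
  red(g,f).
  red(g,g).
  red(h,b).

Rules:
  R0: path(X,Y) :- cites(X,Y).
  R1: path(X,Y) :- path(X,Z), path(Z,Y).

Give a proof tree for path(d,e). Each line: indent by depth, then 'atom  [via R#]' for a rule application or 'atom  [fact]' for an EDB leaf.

path(d,e)  [via R1]
  path(d,a)  [via R0]
    cites(d,a)  [fact]
  path(a,e)  [via R0]
    cites(a,e)  [fact]

round 1: derive path(a,a) via R0 from cites(a,a)
round 1: derive path(a,d) via R0 from cites(a,d)
round 1: derive path(a,e) via R0 from cites(a,e)
round 1: derive path(b,d) via R0 from cites(b,d)
round 1: derive path(d,a) via R0 from cites(d,a)
round 1: derive path(e,g) via R0 from cites(e,g)
round 1: derive path(e,h) via R0 from cites(e,h)
round 1: derive path(h,b) via R0 from cites(h,b)
round 2: derive path(a,g) via R1 from path(a,e), path(e,g)
round 2: derive path(a,h) via R1 from path(a,e), path(e,h)
round 2: derive path(b,a) via R1 from path(b,d), path(d,a)
round 2: derive path(d,d) via R1 from path(d,a), path(a,d)
round 2: derive path(d,e) via R1 from path(d,a), path(a,e)
round 2: derive path(e,b) via R1 from path(e,h), path(h,b)
round 2: derive path(h,d) via R1 from path(h,b), path(b,d)
round 3: derive path(a,b) via R1 from path(a,e), path(e,b)
round 3: derive path(b,e) via R1 from path(b,a), path(a,e)
round 3: derive path(b,g) via R1 from path(b,a), path(a,g)
round 3: derive path(b,h) via R1 from path(b,a), path(a,h)
round 3: derive path(d,b) via R1 from path(d,e), path(e,b)
round 3: derive path(d,g) via R1 from path(d,a), path(a,g)
round 3: derive path(d,h) via R1 from path(d,a), path(a,h)
round 3: derive path(e,a) via R1 from path(e,b), path(b,a)
round 3: derive path(e,d) via R1 from path(e,b), path(b,d)
round 3: derive path(h,a) via R1 from path(h,b), path(b,a)
round 3: derive path(h,e) via R1 from path(h,d), path(d,e)
round 4: derive path(b,b) via R1 from path(b,a), path(a,b)
round 4: derive path(e,e) via R1 from path(e,a), path(a,e)
round 4: derive path(h,g) via R1 from path(h,a), path(a,g)
round 4: derive path(h,h) via R1 from path(h,a), path(a,h)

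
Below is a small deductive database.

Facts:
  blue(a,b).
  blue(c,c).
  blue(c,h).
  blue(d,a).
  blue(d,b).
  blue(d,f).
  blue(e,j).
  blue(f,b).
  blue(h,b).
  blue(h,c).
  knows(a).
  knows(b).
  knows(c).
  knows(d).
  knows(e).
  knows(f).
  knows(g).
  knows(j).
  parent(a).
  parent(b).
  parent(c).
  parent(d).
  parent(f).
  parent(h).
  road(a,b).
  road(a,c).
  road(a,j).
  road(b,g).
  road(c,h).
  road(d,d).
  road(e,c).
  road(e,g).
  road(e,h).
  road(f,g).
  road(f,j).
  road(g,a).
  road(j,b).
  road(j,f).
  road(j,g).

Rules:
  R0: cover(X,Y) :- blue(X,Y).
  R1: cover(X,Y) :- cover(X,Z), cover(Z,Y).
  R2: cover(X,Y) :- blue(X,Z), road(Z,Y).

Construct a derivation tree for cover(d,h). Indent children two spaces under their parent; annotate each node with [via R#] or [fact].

round 1: derive cover(a,b) via R0 from blue(a,b)
round 1: derive cover(c,c) via R0 from blue(c,c)
round 1: derive cover(c,h) via R0 from blue(c,h)
round 1: derive cover(d,a) via R0 from blue(d,a)
round 1: derive cover(d,b) via R0 from blue(d,b)
round 1: derive cover(d,f) via R0 from blue(d,f)
round 1: derive cover(e,j) via R0 from blue(e,j)
round 1: derive cover(f,b) via R0 from blue(f,b)
round 1: derive cover(h,b) via R0 from blue(h,b)
round 1: derive cover(h,c) via R0 from blue(h,c)
round 1: derive cover(a,g) via R2 from blue(a,b), road(b,g)
round 1: derive cover(d,c) via R2 from blue(d,a), road(a,c)
round 1: derive cover(d,g) via R2 from blue(d,b), road(b,g)
round 1: derive cover(d,j) via R2 from blue(d,a), road(a,j)
round 1: derive cover(e,b) via R2 from blue(e,j), road(j,b)
round 1: derive cover(e,f) via R2 from blue(e,j), road(j,f)
round 1: derive cover(e,g) via R2 from blue(e,j), road(j,g)
round 1: derive cover(f,g) via R2 from blue(f,b), road(b,g)
round 1: derive cover(h,g) via R2 from blue(h,b), road(b,g)
round 1: derive cover(h,h) via R2 from blue(h,c), road(c,h)
round 2: derive cover(c,b) via R1 from cover(c,h), cover(h,b)
round 2: derive cover(c,g) via R1 from cover(c,h), cover(h,g)
round 2: derive cover(d,h) via R1 from cover(d,c), cover(c,h)

cover(d,h)  [via R1]
  cover(d,c)  [via R2]
    blue(d,a)  [fact]
    road(a,c)  [fact]
  cover(c,h)  [via R0]
    blue(c,h)  [fact]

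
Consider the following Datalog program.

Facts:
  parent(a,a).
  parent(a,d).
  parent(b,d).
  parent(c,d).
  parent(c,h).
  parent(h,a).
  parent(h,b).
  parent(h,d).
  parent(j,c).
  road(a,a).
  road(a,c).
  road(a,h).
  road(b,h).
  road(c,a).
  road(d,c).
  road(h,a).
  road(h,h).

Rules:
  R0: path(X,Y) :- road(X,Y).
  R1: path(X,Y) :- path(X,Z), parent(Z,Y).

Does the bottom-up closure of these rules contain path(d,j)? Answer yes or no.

no

round 1: derive path(a,a) via R0 from road(a,a)
round 1: derive path(a,c) via R0 from road(a,c)
round 1: derive path(a,h) via R0 from road(a,h)
round 1: derive path(b,h) via R0 from road(b,h)
round 1: derive path(c,a) via R0 from road(c,a)
round 1: derive path(d,c) via R0 from road(d,c)
round 1: derive path(h,a) via R0 from road(h,a)
round 1: derive path(h,h) via R0 from road(h,h)
round 2: derive path(a,b) via R1 from path(a,h), parent(h,b)
round 2: derive path(a,d) via R1 from path(a,a), parent(a,d)
round 2: derive path(b,a) via R1 from path(b,h), parent(h,a)
round 2: derive path(b,b) via R1 from path(b,h), parent(h,b)
round 2: derive path(b,d) via R1 from path(b,h), parent(h,d)
round 2: derive path(c,d) via R1 from path(c,a), parent(a,d)
round 2: derive path(d,d) via R1 from path(d,c), parent(c,d)
round 2: derive path(d,h) via R1 from path(d,c), parent(c,h)
round 2: derive path(h,b) via R1 from path(h,h), parent(h,b)
round 2: derive path(h,d) via R1 from path(h,a), parent(a,d)
round 3: derive path(d,a) via R1 from path(d,h), parent(h,a)
round 3: derive path(d,b) via R1 from path(d,h), parent(h,b)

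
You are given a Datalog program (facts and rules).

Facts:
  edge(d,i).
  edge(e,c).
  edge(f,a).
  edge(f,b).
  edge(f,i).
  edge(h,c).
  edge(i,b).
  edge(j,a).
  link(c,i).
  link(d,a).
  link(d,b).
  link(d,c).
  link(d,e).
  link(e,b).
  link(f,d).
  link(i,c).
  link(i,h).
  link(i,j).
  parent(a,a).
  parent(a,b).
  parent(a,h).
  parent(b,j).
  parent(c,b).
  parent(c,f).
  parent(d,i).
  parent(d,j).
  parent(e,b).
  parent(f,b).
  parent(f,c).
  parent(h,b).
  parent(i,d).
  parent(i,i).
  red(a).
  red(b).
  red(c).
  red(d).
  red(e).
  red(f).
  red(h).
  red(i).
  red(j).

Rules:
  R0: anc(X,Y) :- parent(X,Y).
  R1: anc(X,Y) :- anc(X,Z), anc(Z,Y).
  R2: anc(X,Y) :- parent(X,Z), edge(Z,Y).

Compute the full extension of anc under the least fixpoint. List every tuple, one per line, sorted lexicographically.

round 1: derive anc(a,a) via R0 from parent(a,a)
round 1: derive anc(a,b) via R0 from parent(a,b)
round 1: derive anc(a,h) via R0 from parent(a,h)
round 1: derive anc(b,j) via R0 from parent(b,j)
round 1: derive anc(c,b) via R0 from parent(c,b)
round 1: derive anc(c,f) via R0 from parent(c,f)
round 1: derive anc(d,i) via R0 from parent(d,i)
round 1: derive anc(d,j) via R0 from parent(d,j)
round 1: derive anc(e,b) via R0 from parent(e,b)
round 1: derive anc(f,b) via R0 from parent(f,b)
round 1: derive anc(f,c) via R0 from parent(f,c)
round 1: derive anc(h,b) via R0 from parent(h,b)
round 1: derive anc(i,d) via R0 from parent(i,d)
round 1: derive anc(i,i) via R0 from parent(i,i)
round 1: derive anc(a,c) via R2 from parent(a,h), edge(h,c)
round 1: derive anc(b,a) via R2 from parent(b,j), edge(j,a)
round 1: derive anc(c,a) via R2 from parent(c,f), edge(f,a)
round 1: derive anc(c,i) via R2 from parent(c,f), edge(f,i)
round 1: derive anc(d,a) via R2 from parent(d,j), edge(j,a)
round 1: derive anc(d,b) via R2 from parent(d,i), edge(i,b)
round 1: derive anc(i,b) via R2 from parent(i,i), edge(i,b)
round 2: derive anc(a,f) via R1 from anc(a,c), anc(c,f)
round 2: derive anc(a,i) via R1 from anc(a,c), anc(c,i)
round 2: derive anc(a,j) via R1 from anc(a,b), anc(b,j)
round 2: derive anc(b,b) via R1 from anc(b,a), anc(a,b)
round 2: derive anc(b,c) via R1 from anc(b,a), anc(a,c)
round 2: derive anc(b,h) via R1 from anc(b,a), anc(a,h)
round 2: derive anc(c,c) via R1 from anc(c,a), anc(a,c)
round 2: derive anc(c,d) via R1 from anc(c,i), anc(i,d)
round 2: derive anc(c,h) via R1 from anc(c,a), anc(a,h)
round 2: derive anc(c,j) via R1 from anc(c,b), anc(b,j)
round 2: derive anc(d,c) via R1 from anc(d,a), anc(a,c)
round 2: derive anc(d,d) via R1 from anc(d,i), anc(i,d)
round 2: derive anc(d,h) via R1 from anc(d,a), anc(a,h)
round 2: derive anc(e,a) via R1 from anc(e,b), anc(b,a)
round 2: derive anc(e,j) via R1 from anc(e,b), anc(b,j)
round 2: derive anc(f,a) via R1 from anc(f,b), anc(b,a)
round 2: derive anc(f,f) via R1 from anc(f,c), anc(c,f)
round 2: derive anc(f,i) via R1 from anc(f,c), anc(c,i)
round 2: derive anc(f,j) via R1 from anc(f,b), anc(b,j)
round 2: derive anc(h,a) via R1 from anc(h,b), anc(b,a)
round 2: derive anc(h,j) via R1 from anc(h,b), anc(b,j)
round 2: derive anc(i,a) via R1 from anc(i,b), anc(b,a)
round 2: derive anc(i,j) via R1 from anc(i,b), anc(b,j)
round 3: derive anc(a,d) via R1 from anc(a,c), anc(c,d)
round 3: derive anc(b,d) via R1 from anc(b,c), anc(c,d)
round 3: derive anc(b,f) via R1 from anc(b,a), anc(a,f)
round 3: derive anc(b,i) via R1 from anc(b,a), anc(a,i)
round 3: derive anc(d,f) via R1 from anc(d,a), anc(a,f)
round 3: derive anc(e,c) via R1 from anc(e,a), anc(a,c)
round 3: derive anc(e,f) via R1 from anc(e,a), anc(a,f)
round 3: derive anc(e,h) via R1 from anc(e,a), anc(a,h)
round 3: derive anc(e,i) via R1 from anc(e,a), anc(a,i)
round 3: derive anc(f,d) via R1 from anc(f,c), anc(c,d)
round 3: derive anc(f,h) via R1 from anc(f,a), anc(a,h)
round 3: derive anc(h,c) via R1 from anc(h,a), anc(a,c)
round 3: derive anc(h,f) via R1 from anc(h,a), anc(a,f)
round 3: derive anc(h,h) via R1 from anc(h,a), anc(a,h)
round 3: derive anc(h,i) via R1 from anc(h,a), anc(a,i)
round 3: derive anc(i,c) via R1 from anc(i,a), anc(a,c)
round 3: derive anc(i,f) via R1 from anc(i,a), anc(a,f)
round 3: derive anc(i,h) via R1 from anc(i,a), anc(a,h)
round 4: derive anc(e,d) via R1 from anc(e,a), anc(a,d)
round 4: derive anc(h,d) via R1 from anc(h,a), anc(a,d)

anc(a,a)
anc(a,b)
anc(a,c)
anc(a,d)
anc(a,f)
anc(a,h)
anc(a,i)
anc(a,j)
anc(b,a)
anc(b,b)
anc(b,c)
anc(b,d)
anc(b,f)
anc(b,h)
anc(b,i)
anc(b,j)
anc(c,a)
anc(c,b)
anc(c,c)
anc(c,d)
anc(c,f)
anc(c,h)
anc(c,i)
anc(c,j)
anc(d,a)
anc(d,b)
anc(d,c)
anc(d,d)
anc(d,f)
anc(d,h)
anc(d,i)
anc(d,j)
anc(e,a)
anc(e,b)
anc(e,c)
anc(e,d)
anc(e,f)
anc(e,h)
anc(e,i)
anc(e,j)
anc(f,a)
anc(f,b)
anc(f,c)
anc(f,d)
anc(f,f)
anc(f,h)
anc(f,i)
anc(f,j)
anc(h,a)
anc(h,b)
anc(h,c)
anc(h,d)
anc(h,f)
anc(h,h)
anc(h,i)
anc(h,j)
anc(i,a)
anc(i,b)
anc(i,c)
anc(i,d)
anc(i,f)
anc(i,h)
anc(i,i)
anc(i,j)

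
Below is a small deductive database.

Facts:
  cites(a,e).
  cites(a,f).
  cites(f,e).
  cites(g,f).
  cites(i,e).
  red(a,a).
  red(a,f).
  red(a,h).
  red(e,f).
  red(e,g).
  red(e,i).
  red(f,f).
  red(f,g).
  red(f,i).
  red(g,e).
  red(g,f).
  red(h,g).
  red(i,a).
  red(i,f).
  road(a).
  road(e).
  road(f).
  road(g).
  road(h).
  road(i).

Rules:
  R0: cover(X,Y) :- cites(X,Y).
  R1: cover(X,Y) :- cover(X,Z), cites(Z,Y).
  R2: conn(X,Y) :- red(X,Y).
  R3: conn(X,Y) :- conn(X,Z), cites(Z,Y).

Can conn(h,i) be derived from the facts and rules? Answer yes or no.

round 1: derive conn(a,a) via R2 from red(a,a)
round 1: derive conn(a,f) via R2 from red(a,f)
round 1: derive conn(a,h) via R2 from red(a,h)
round 1: derive conn(e,f) via R2 from red(e,f)
round 1: derive conn(e,g) via R2 from red(e,g)
round 1: derive conn(e,i) via R2 from red(e,i)
round 1: derive conn(f,f) via R2 from red(f,f)
round 1: derive conn(f,g) via R2 from red(f,g)
round 1: derive conn(f,i) via R2 from red(f,i)
round 1: derive conn(g,e) via R2 from red(g,e)
round 1: derive conn(g,f) via R2 from red(g,f)
round 1: derive conn(h,g) via R2 from red(h,g)
round 1: derive conn(i,a) via R2 from red(i,a)
round 1: derive conn(i,f) via R2 from red(i,f)
round 2: derive conn(a,e) via R3 from conn(a,a), cites(a,e)
round 2: derive conn(e,e) via R3 from conn(e,f), cites(f,e)
round 2: derive conn(f,e) via R3 from conn(f,f), cites(f,e)
round 2: derive conn(h,f) via R3 from conn(h,g), cites(g,f)
round 2: derive conn(i,e) via R3 from conn(i,a), cites(a,e)
round 3: derive conn(h,e) via R3 from conn(h,f), cites(f,e)

no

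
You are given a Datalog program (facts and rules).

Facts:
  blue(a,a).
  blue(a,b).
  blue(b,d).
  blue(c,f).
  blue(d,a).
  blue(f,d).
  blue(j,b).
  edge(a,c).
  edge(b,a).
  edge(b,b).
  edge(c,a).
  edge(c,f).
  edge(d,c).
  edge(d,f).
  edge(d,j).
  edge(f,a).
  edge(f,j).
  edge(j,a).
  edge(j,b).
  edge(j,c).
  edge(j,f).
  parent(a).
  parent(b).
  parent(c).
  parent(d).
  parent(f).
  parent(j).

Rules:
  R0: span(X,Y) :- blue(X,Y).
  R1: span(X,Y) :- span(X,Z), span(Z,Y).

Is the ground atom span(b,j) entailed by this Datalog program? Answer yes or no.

no

round 1: derive span(a,a) via R0 from blue(a,a)
round 1: derive span(a,b) via R0 from blue(a,b)
round 1: derive span(b,d) via R0 from blue(b,d)
round 1: derive span(c,f) via R0 from blue(c,f)
round 1: derive span(d,a) via R0 from blue(d,a)
round 1: derive span(f,d) via R0 from blue(f,d)
round 1: derive span(j,b) via R0 from blue(j,b)
round 2: derive span(a,d) via R1 from span(a,b), span(b,d)
round 2: derive span(b,a) via R1 from span(b,d), span(d,a)
round 2: derive span(c,d) via R1 from span(c,f), span(f,d)
round 2: derive span(d,b) via R1 from span(d,a), span(a,b)
round 2: derive span(f,a) via R1 from span(f,d), span(d,a)
round 2: derive span(j,d) via R1 from span(j,b), span(b,d)
round 3: derive span(b,b) via R1 from span(b,a), span(a,b)
round 3: derive span(c,a) via R1 from span(c,d), span(d,a)
round 3: derive span(c,b) via R1 from span(c,d), span(d,b)
round 3: derive span(d,d) via R1 from span(d,a), span(a,d)
round 3: derive span(f,b) via R1 from span(f,a), span(a,b)
round 3: derive span(j,a) via R1 from span(j,b), span(b,a)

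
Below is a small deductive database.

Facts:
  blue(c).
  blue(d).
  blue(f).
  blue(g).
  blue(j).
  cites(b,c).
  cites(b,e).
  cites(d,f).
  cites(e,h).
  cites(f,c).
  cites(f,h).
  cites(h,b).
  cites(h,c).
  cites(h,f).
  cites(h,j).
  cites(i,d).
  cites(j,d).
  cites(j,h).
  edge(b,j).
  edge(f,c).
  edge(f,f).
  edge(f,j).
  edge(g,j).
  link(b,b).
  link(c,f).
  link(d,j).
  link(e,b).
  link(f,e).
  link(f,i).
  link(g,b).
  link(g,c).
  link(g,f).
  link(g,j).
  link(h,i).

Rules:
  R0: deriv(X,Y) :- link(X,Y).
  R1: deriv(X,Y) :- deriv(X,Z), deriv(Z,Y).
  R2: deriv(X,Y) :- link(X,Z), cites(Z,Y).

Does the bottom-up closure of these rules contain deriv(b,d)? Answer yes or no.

yes

round 1: derive deriv(b,b) via R0 from link(b,b)
round 1: derive deriv(c,f) via R0 from link(c,f)
round 1: derive deriv(d,j) via R0 from link(d,j)
round 1: derive deriv(e,b) via R0 from link(e,b)
round 1: derive deriv(f,e) via R0 from link(f,e)
round 1: derive deriv(f,i) via R0 from link(f,i)
round 1: derive deriv(g,b) via R0 from link(g,b)
round 1: derive deriv(g,c) via R0 from link(g,c)
round 1: derive deriv(g,f) via R0 from link(g,f)
round 1: derive deriv(g,j) via R0 from link(g,j)
round 1: derive deriv(h,i) via R0 from link(h,i)
round 1: derive deriv(b,c) via R2 from link(b,b), cites(b,c)
round 1: derive deriv(b,e) via R2 from link(b,b), cites(b,e)
round 1: derive deriv(c,c) via R2 from link(c,f), cites(f,c)
round 1: derive deriv(c,h) via R2 from link(c,f), cites(f,h)
round 1: derive deriv(d,d) via R2 from link(d,j), cites(j,d)
round 1: derive deriv(d,h) via R2 from link(d,j), cites(j,h)
round 1: derive deriv(e,c) via R2 from link(e,b), cites(b,c)
round 1: derive deriv(e,e) via R2 from link(e,b), cites(b,e)
round 1: derive deriv(f,d) via R2 from link(f,i), cites(i,d)
round 1: derive deriv(f,h) via R2 from link(f,e), cites(e,h)
round 1: derive deriv(g,d) via R2 from link(g,j), cites(j,d)
round 1: derive deriv(g,e) via R2 from link(g,b), cites(b,e)
round 1: derive deriv(g,h) via R2 from link(g,f), cites(f,h)
round 1: derive deriv(h,d) via R2 from link(h,i), cites(i,d)
round 2: derive deriv(b,f) via R1 from deriv(b,c), deriv(c,f)
round 2: derive deriv(b,h) via R1 from deriv(b,c), deriv(c,h)
round 2: derive deriv(c,d) via R1 from deriv(c,f), deriv(f,d)
round 2: derive deriv(c,e) via R1 from deriv(c,f), deriv(f,e)
round 2: derive deriv(c,i) via R1 from deriv(c,f), deriv(f,i)
round 2: derive deriv(d,i) via R1 from deriv(d,h), deriv(h,i)
round 2: derive deriv(e,f) via R1 from deriv(e,c), deriv(c,f)
round 2: derive deriv(e,h) via R1 from deriv(e,c), deriv(c,h)
round 2: derive deriv(f,b) via R1 from deriv(f,e), deriv(e,b)
round 2: derive deriv(f,c) via R1 from deriv(f,e), deriv(e,c)
round 2: derive deriv(f,j) via R1 from deriv(f,d), deriv(d,j)
round 2: derive deriv(g,i) via R1 from deriv(g,f), deriv(f,i)
round 2: derive deriv(h,h) via R1 from deriv(h,d), deriv(d,h)
round 2: derive deriv(h,j) via R1 from deriv(h,d), deriv(d,j)
round 3: derive deriv(b,d) via R1 from deriv(b,c), deriv(c,d)
round 3: derive deriv(b,i) via R1 from deriv(b,c), deriv(c,i)
round 3: derive deriv(b,j) via R1 from deriv(b,f), deriv(f,j)
round 3: derive deriv(c,b) via R1 from deriv(c,e), deriv(e,b)
round 3: derive deriv(c,j) via R1 from deriv(c,d), deriv(d,j)
round 3: derive deriv(e,d) via R1 from deriv(e,c), deriv(c,d)
round 3: derive deriv(e,i) via R1 from deriv(e,c), deriv(c,i)
round 3: derive deriv(e,j) via R1 from deriv(e,f), deriv(f,j)
round 3: derive deriv(f,f) via R1 from deriv(f,b), deriv(b,f)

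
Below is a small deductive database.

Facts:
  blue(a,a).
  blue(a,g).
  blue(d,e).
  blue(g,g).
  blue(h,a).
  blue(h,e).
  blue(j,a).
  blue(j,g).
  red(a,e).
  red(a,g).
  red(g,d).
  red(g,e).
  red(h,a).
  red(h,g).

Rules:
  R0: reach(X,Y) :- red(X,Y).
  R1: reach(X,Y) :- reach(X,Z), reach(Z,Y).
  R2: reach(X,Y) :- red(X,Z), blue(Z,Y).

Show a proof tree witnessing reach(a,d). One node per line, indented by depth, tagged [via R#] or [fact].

reach(a,d)  [via R1]
  reach(a,g)  [via R0]
    red(a,g)  [fact]
  reach(g,d)  [via R0]
    red(g,d)  [fact]

round 1: derive reach(a,e) via R0 from red(a,e)
round 1: derive reach(a,g) via R0 from red(a,g)
round 1: derive reach(g,d) via R0 from red(g,d)
round 1: derive reach(g,e) via R0 from red(g,e)
round 1: derive reach(h,a) via R0 from red(h,a)
round 1: derive reach(h,g) via R0 from red(h,g)
round 2: derive reach(a,d) via R1 from reach(a,g), reach(g,d)
round 2: derive reach(h,d) via R1 from reach(h,g), reach(g,d)
round 2: derive reach(h,e) via R1 from reach(h,a), reach(a,e)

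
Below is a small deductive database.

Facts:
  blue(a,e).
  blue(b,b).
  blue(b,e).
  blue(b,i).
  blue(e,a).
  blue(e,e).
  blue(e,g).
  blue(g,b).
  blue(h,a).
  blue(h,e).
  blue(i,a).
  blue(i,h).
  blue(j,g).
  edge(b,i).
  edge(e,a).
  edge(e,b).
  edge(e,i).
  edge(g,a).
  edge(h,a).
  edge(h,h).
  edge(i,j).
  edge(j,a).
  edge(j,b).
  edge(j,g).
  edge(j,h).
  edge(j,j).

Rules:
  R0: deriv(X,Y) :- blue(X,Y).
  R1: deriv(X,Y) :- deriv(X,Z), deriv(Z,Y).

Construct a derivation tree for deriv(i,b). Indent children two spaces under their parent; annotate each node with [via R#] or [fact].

deriv(i,b)  [via R1]
  deriv(i,e)  [via R1]
    deriv(i,a)  [via R0]
      blue(i,a)  [fact]
    deriv(a,e)  [via R0]
      blue(a,e)  [fact]
  deriv(e,b)  [via R1]
    deriv(e,g)  [via R0]
      blue(e,g)  [fact]
    deriv(g,b)  [via R0]
      blue(g,b)  [fact]

round 1: derive deriv(a,e) via R0 from blue(a,e)
round 1: derive deriv(b,b) via R0 from blue(b,b)
round 1: derive deriv(b,e) via R0 from blue(b,e)
round 1: derive deriv(b,i) via R0 from blue(b,i)
round 1: derive deriv(e,a) via R0 from blue(e,a)
round 1: derive deriv(e,e) via R0 from blue(e,e)
round 1: derive deriv(e,g) via R0 from blue(e,g)
round 1: derive deriv(g,b) via R0 from blue(g,b)
round 1: derive deriv(h,a) via R0 from blue(h,a)
round 1: derive deriv(h,e) via R0 from blue(h,e)
round 1: derive deriv(i,a) via R0 from blue(i,a)
round 1: derive deriv(i,h) via R0 from blue(i,h)
round 1: derive deriv(j,g) via R0 from blue(j,g)
round 2: derive deriv(a,a) via R1 from deriv(a,e), deriv(e,a)
round 2: derive deriv(a,g) via R1 from deriv(a,e), deriv(e,g)
round 2: derive deriv(b,a) via R1 from deriv(b,e), deriv(e,a)
round 2: derive deriv(b,g) via R1 from deriv(b,e), deriv(e,g)
round 2: derive deriv(b,h) via R1 from deriv(b,i), deriv(i,h)
round 2: derive deriv(e,b) via R1 from deriv(e,g), deriv(g,b)
round 2: derive deriv(g,e) via R1 from deriv(g,b), deriv(b,e)
round 2: derive deriv(g,i) via R1 from deriv(g,b), deriv(b,i)
round 2: derive deriv(h,g) via R1 from deriv(h,e), deriv(e,g)
round 2: derive deriv(i,e) via R1 from deriv(i,a), deriv(a,e)
round 2: derive deriv(j,b) via R1 from deriv(j,g), deriv(g,b)
round 3: derive deriv(a,b) via R1 from deriv(a,e), deriv(e,b)
round 3: derive deriv(a,i) via R1 from deriv(a,g), deriv(g,i)
round 3: derive deriv(e,h) via R1 from deriv(e,b), deriv(b,h)
round 3: derive deriv(e,i) via R1 from deriv(e,b), deriv(b,i)
round 3: derive deriv(g,a) via R1 from deriv(g,b), deriv(b,a)
round 3: derive deriv(g,g) via R1 from deriv(g,b), deriv(b,g)
round 3: derive deriv(g,h) via R1 from deriv(g,b), deriv(b,h)
round 3: derive deriv(h,b) via R1 from deriv(h,e), deriv(e,b)
round 3: derive deriv(h,i) via R1 from deriv(h,g), deriv(g,i)
round 3: derive deriv(i,b) via R1 from deriv(i,e), deriv(e,b)
round 3: derive deriv(i,g) via R1 from deriv(i,a), deriv(a,g)
round 3: derive deriv(j,a) via R1 from deriv(j,b), deriv(b,a)
round 3: derive deriv(j,e) via R1 from deriv(j,b), deriv(b,e)
round 3: derive deriv(j,h) via R1 from deriv(j,b), deriv(b,h)
round 3: derive deriv(j,i) via R1 from deriv(j,b), deriv(b,i)
round 4: derive deriv(a,h) via R1 from deriv(a,b), deriv(b,h)
round 4: derive deriv(h,h) via R1 from deriv(h,b), deriv(b,h)
round 4: derive deriv(i,i) via R1 from deriv(i,a), deriv(a,i)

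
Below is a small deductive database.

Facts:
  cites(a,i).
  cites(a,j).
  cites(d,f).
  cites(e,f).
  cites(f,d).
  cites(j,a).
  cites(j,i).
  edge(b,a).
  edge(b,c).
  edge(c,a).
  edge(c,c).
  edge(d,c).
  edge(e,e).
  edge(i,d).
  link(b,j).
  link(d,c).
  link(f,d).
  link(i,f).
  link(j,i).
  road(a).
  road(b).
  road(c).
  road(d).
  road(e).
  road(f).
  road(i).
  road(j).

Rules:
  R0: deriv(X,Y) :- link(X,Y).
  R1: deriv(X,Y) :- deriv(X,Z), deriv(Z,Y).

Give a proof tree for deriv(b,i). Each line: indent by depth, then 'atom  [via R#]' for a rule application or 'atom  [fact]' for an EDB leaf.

round 1: derive deriv(b,j) via R0 from link(b,j)
round 1: derive deriv(d,c) via R0 from link(d,c)
round 1: derive deriv(f,d) via R0 from link(f,d)
round 1: derive deriv(i,f) via R0 from link(i,f)
round 1: derive deriv(j,i) via R0 from link(j,i)
round 2: derive deriv(b,i) via R1 from deriv(b,j), deriv(j,i)
round 2: derive deriv(f,c) via R1 from deriv(f,d), deriv(d,c)
round 2: derive deriv(i,d) via R1 from deriv(i,f), deriv(f,d)
round 2: derive deriv(j,f) via R1 from deriv(j,i), deriv(i,f)
round 3: derive deriv(b,d) via R1 from deriv(b,i), deriv(i,d)
round 3: derive deriv(b,f) via R1 from deriv(b,i), deriv(i,f)
round 3: derive deriv(i,c) via R1 from deriv(i,d), deriv(d,c)
round 3: derive deriv(j,c) via R1 from deriv(j,f), deriv(f,c)
round 3: derive deriv(j,d) via R1 from deriv(j,f), deriv(f,d)
round 4: derive deriv(b,c) via R1 from deriv(b,d), deriv(d,c)

deriv(b,i)  [via R1]
  deriv(b,j)  [via R0]
    link(b,j)  [fact]
  deriv(j,i)  [via R0]
    link(j,i)  [fact]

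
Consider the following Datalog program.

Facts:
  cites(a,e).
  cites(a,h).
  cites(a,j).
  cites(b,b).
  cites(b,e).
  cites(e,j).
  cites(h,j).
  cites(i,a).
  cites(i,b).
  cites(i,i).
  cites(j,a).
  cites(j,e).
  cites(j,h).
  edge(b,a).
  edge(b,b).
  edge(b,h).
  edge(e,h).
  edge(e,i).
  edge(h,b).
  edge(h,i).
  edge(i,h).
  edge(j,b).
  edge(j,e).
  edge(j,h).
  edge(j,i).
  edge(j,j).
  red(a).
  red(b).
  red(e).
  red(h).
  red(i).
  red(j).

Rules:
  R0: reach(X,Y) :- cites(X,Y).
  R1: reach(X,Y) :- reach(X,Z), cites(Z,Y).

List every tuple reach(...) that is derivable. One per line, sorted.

round 1: derive reach(a,e) via R0 from cites(a,e)
round 1: derive reach(a,h) via R0 from cites(a,h)
round 1: derive reach(a,j) via R0 from cites(a,j)
round 1: derive reach(b,b) via R0 from cites(b,b)
round 1: derive reach(b,e) via R0 from cites(b,e)
round 1: derive reach(e,j) via R0 from cites(e,j)
round 1: derive reach(h,j) via R0 from cites(h,j)
round 1: derive reach(i,a) via R0 from cites(i,a)
round 1: derive reach(i,b) via R0 from cites(i,b)
round 1: derive reach(i,i) via R0 from cites(i,i)
round 1: derive reach(j,a) via R0 from cites(j,a)
round 1: derive reach(j,e) via R0 from cites(j,e)
round 1: derive reach(j,h) via R0 from cites(j,h)
round 2: derive reach(a,a) via R1 from reach(a,j), cites(j,a)
round 2: derive reach(b,j) via R1 from reach(b,e), cites(e,j)
round 2: derive reach(e,a) via R1 from reach(e,j), cites(j,a)
round 2: derive reach(e,e) via R1 from reach(e,j), cites(j,e)
round 2: derive reach(e,h) via R1 from reach(e,j), cites(j,h)
round 2: derive reach(h,a) via R1 from reach(h,j), cites(j,a)
round 2: derive reach(h,e) via R1 from reach(h,j), cites(j,e)
round 2: derive reach(h,h) via R1 from reach(h,j), cites(j,h)
round 2: derive reach(i,e) via R1 from reach(i,a), cites(a,e)
round 2: derive reach(i,h) via R1 from reach(i,a), cites(a,h)
round 2: derive reach(i,j) via R1 from reach(i,a), cites(a,j)
round 2: derive reach(j,j) via R1 from reach(j,a), cites(a,j)
round 3: derive reach(b,a) via R1 from reach(b,j), cites(j,a)
round 3: derive reach(b,h) via R1 from reach(b,j), cites(j,h)

reach(a,a)
reach(a,e)
reach(a,h)
reach(a,j)
reach(b,a)
reach(b,b)
reach(b,e)
reach(b,h)
reach(b,j)
reach(e,a)
reach(e,e)
reach(e,h)
reach(e,j)
reach(h,a)
reach(h,e)
reach(h,h)
reach(h,j)
reach(i,a)
reach(i,b)
reach(i,e)
reach(i,h)
reach(i,i)
reach(i,j)
reach(j,a)
reach(j,e)
reach(j,h)
reach(j,j)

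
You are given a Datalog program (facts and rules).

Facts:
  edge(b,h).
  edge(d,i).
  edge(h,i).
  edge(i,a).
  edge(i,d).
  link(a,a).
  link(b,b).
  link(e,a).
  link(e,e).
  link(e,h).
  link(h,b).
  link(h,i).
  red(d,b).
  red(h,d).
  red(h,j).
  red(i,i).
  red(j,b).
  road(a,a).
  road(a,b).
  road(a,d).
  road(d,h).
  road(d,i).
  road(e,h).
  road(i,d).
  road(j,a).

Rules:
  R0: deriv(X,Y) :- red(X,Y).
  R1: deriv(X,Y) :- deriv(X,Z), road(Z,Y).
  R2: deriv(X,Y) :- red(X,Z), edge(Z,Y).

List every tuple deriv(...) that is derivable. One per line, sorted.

round 1: derive deriv(d,b) via R0 from red(d,b)
round 1: derive deriv(h,d) via R0 from red(h,d)
round 1: derive deriv(h,j) via R0 from red(h,j)
round 1: derive deriv(i,i) via R0 from red(i,i)
round 1: derive deriv(j,b) via R0 from red(j,b)
round 1: derive deriv(d,h) via R2 from red(d,b), edge(b,h)
round 1: derive deriv(h,i) via R2 from red(h,d), edge(d,i)
round 1: derive deriv(i,a) via R2 from red(i,i), edge(i,a)
round 1: derive deriv(i,d) via R2 from red(i,i), edge(i,d)
round 1: derive deriv(j,h) via R2 from red(j,b), edge(b,h)
round 2: derive deriv(h,a) via R1 from deriv(h,j), road(j,a)
round 2: derive deriv(h,h) via R1 from deriv(h,d), road(d,h)
round 2: derive deriv(i,b) via R1 from deriv(i,a), road(a,b)
round 2: derive deriv(i,h) via R1 from deriv(i,d), road(d,h)
round 3: derive deriv(h,b) via R1 from deriv(h,a), road(a,b)

deriv(d,b)
deriv(d,h)
deriv(h,a)
deriv(h,b)
deriv(h,d)
deriv(h,h)
deriv(h,i)
deriv(h,j)
deriv(i,a)
deriv(i,b)
deriv(i,d)
deriv(i,h)
deriv(i,i)
deriv(j,b)
deriv(j,h)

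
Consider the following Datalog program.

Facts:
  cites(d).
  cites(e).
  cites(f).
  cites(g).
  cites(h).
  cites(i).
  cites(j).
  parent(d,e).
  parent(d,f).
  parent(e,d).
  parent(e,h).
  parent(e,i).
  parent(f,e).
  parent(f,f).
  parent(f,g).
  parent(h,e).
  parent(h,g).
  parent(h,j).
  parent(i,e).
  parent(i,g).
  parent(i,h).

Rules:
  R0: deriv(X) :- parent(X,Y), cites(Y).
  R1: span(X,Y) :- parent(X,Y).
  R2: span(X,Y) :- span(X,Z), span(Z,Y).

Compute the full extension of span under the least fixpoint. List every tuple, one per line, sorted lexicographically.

span(d,d)
span(d,e)
span(d,f)
span(d,g)
span(d,h)
span(d,i)
span(d,j)
span(e,d)
span(e,e)
span(e,f)
span(e,g)
span(e,h)
span(e,i)
span(e,j)
span(f,d)
span(f,e)
span(f,f)
span(f,g)
span(f,h)
span(f,i)
span(f,j)
span(h,d)
span(h,e)
span(h,f)
span(h,g)
span(h,h)
span(h,i)
span(h,j)
span(i,d)
span(i,e)
span(i,f)
span(i,g)
span(i,h)
span(i,i)
span(i,j)

round 1: derive span(d,e) via R1 from parent(d,e)
round 1: derive span(d,f) via R1 from parent(d,f)
round 1: derive span(e,d) via R1 from parent(e,d)
round 1: derive span(e,h) via R1 from parent(e,h)
round 1: derive span(e,i) via R1 from parent(e,i)
round 1: derive span(f,e) via R1 from parent(f,e)
round 1: derive span(f,f) via R1 from parent(f,f)
round 1: derive span(f,g) via R1 from parent(f,g)
round 1: derive span(h,e) via R1 from parent(h,e)
round 1: derive span(h,g) via R1 from parent(h,g)
round 1: derive span(h,j) via R1 from parent(h,j)
round 1: derive span(i,e) via R1 from parent(i,e)
round 1: derive span(i,g) via R1 from parent(i,g)
round 1: derive span(i,h) via R1 from parent(i,h)
round 2: derive span(d,d) via R2 from span(d,e), span(e,d)
round 2: derive span(d,g) via R2 from span(d,f), span(f,g)
round 2: derive span(d,h) via R2 from span(d,e), span(e,h)
round 2: derive span(d,i) via R2 from span(d,e), span(e,i)
round 2: derive span(e,e) via R2 from span(e,d), span(d,e)
round 2: derive span(e,f) via R2 from span(e,d), span(d,f)
round 2: derive span(e,g) via R2 from span(e,h), span(h,g)
round 2: derive span(e,j) via R2 from span(e,h), span(h,j)
round 2: derive span(f,d) via R2 from span(f,e), span(e,d)
round 2: derive span(f,h) via R2 from span(f,e), span(e,h)
round 2: derive span(f,i) via R2 from span(f,e), span(e,i)
round 2: derive span(h,d) via R2 from span(h,e), span(e,d)
round 2: derive span(h,h) via R2 from span(h,e), span(e,h)
round 2: derive span(h,i) via R2 from span(h,e), span(e,i)
round 2: derive span(i,d) via R2 from span(i,e), span(e,d)
round 2: derive span(i,i) via R2 from span(i,e), span(e,i)
round 2: derive span(i,j) via R2 from span(i,h), span(h,j)
round 3: derive span(d,j) via R2 from span(d,e), span(e,j)
round 3: derive span(f,j) via R2 from span(f,e), span(e,j)
round 3: derive span(h,f) via R2 from span(h,d), span(d,f)
round 3: derive span(i,f) via R2 from span(i,d), span(d,f)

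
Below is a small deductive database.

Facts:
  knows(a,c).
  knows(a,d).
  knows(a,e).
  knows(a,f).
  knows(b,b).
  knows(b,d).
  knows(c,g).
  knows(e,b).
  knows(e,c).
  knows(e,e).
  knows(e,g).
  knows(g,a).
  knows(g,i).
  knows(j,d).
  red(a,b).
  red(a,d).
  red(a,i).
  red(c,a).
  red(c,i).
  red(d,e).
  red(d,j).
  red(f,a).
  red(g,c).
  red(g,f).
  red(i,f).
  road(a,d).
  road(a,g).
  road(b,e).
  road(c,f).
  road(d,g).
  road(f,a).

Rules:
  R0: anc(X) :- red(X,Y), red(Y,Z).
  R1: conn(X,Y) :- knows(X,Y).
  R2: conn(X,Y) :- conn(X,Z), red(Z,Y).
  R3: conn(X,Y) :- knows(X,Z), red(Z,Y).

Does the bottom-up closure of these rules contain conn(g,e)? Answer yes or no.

round 1: derive conn(a,c) via R1 from knows(a,c)
round 1: derive conn(a,d) via R1 from knows(a,d)
round 1: derive conn(a,e) via R1 from knows(a,e)
round 1: derive conn(a,f) via R1 from knows(a,f)
round 1: derive conn(b,b) via R1 from knows(b,b)
round 1: derive conn(b,d) via R1 from knows(b,d)
round 1: derive conn(c,g) via R1 from knows(c,g)
round 1: derive conn(e,b) via R1 from knows(e,b)
round 1: derive conn(e,c) via R1 from knows(e,c)
round 1: derive conn(e,e) via R1 from knows(e,e)
round 1: derive conn(e,g) via R1 from knows(e,g)
round 1: derive conn(g,a) via R1 from knows(g,a)
round 1: derive conn(g,i) via R1 from knows(g,i)
round 1: derive conn(j,d) via R1 from knows(j,d)
round 1: derive conn(a,a) via R3 from knows(a,c), red(c,a)
round 1: derive conn(a,i) via R3 from knows(a,c), red(c,i)
round 1: derive conn(a,j) via R3 from knows(a,d), red(d,j)
round 1: derive conn(b,e) via R3 from knows(b,d), red(d,e)
round 1: derive conn(b,j) via R3 from knows(b,d), red(d,j)
round 1: derive conn(c,c) via R3 from knows(c,g), red(g,c)
round 1: derive conn(c,f) via R3 from knows(c,g), red(g,f)
round 1: derive conn(e,a) via R3 from knows(e,c), red(c,a)
round 1: derive conn(e,f) via R3 from knows(e,g), red(g,f)
round 1: derive conn(e,i) via R3 from knows(e,c), red(c,i)
round 1: derive conn(g,b) via R3 from knows(g,a), red(a,b)
round 1: derive conn(g,d) via R3 from knows(g,a), red(a,d)
round 1: derive conn(g,f) via R3 from knows(g,i), red(i,f)
round 1: derive conn(j,e) via R3 from knows(j,d), red(d,e)
round 1: derive conn(j,j) via R3 from knows(j,d), red(d,j)
round 2: derive conn(a,b) via R2 from conn(a,a), red(a,b)
round 2: derive conn(c,a) via R2 from conn(c,c), red(c,a)
round 2: derive conn(c,i) via R2 from conn(c,c), red(c,i)
round 2: derive conn(e,d) via R2 from conn(e,a), red(a,d)
round 2: derive conn(g,e) via R2 from conn(g,d), red(d,e)
round 2: derive conn(g,j) via R2 from conn(g,d), red(d,j)
round 3: derive conn(c,b) via R2 from conn(c,a), red(a,b)
round 3: derive conn(c,d) via R2 from conn(c,a), red(a,d)
round 3: derive conn(e,j) via R2 from conn(e,d), red(d,j)
round 4: derive conn(c,e) via R2 from conn(c,d), red(d,e)
round 4: derive conn(c,j) via R2 from conn(c,d), red(d,j)

yes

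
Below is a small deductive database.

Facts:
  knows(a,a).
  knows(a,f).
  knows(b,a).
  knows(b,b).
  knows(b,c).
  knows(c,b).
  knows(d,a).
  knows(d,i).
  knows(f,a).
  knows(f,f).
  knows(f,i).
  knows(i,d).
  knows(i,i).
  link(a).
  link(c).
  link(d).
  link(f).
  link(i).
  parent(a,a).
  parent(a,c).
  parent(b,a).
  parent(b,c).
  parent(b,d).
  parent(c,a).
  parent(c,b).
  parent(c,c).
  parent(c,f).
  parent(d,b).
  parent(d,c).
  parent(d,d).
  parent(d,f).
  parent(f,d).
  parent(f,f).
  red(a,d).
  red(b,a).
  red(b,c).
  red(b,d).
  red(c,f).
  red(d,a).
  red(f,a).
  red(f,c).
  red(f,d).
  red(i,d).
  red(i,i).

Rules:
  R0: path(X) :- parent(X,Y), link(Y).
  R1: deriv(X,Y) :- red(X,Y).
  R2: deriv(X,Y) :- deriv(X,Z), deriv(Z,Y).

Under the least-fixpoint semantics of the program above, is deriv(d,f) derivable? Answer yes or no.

round 1: derive deriv(a,d) via R1 from red(a,d)
round 1: derive deriv(b,a) via R1 from red(b,a)
round 1: derive deriv(b,c) via R1 from red(b,c)
round 1: derive deriv(b,d) via R1 from red(b,d)
round 1: derive deriv(c,f) via R1 from red(c,f)
round 1: derive deriv(d,a) via R1 from red(d,a)
round 1: derive deriv(f,a) via R1 from red(f,a)
round 1: derive deriv(f,c) via R1 from red(f,c)
round 1: derive deriv(f,d) via R1 from red(f,d)
round 1: derive deriv(i,d) via R1 from red(i,d)
round 1: derive deriv(i,i) via R1 from red(i,i)
round 2: derive deriv(a,a) via R2 from deriv(a,d), deriv(d,a)
round 2: derive deriv(b,f) via R2 from deriv(b,c), deriv(c,f)
round 2: derive deriv(c,a) via R2 from deriv(c,f), deriv(f,a)
round 2: derive deriv(c,c) via R2 from deriv(c,f), deriv(f,c)
round 2: derive deriv(c,d) via R2 from deriv(c,f), deriv(f,d)
round 2: derive deriv(d,d) via R2 from deriv(d,a), deriv(a,d)
round 2: derive deriv(f,f) via R2 from deriv(f,c), deriv(c,f)
round 2: derive deriv(i,a) via R2 from deriv(i,d), deriv(d,a)

no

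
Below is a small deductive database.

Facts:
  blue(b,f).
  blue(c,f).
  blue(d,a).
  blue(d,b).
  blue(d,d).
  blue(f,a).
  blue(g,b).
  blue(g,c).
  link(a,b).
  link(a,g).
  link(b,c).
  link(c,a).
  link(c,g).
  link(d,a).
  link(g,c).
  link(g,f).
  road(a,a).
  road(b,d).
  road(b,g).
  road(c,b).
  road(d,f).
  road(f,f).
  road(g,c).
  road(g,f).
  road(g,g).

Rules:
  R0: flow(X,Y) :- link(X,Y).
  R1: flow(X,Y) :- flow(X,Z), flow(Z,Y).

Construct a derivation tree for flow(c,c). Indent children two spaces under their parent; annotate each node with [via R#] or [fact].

round 1: derive flow(a,b) via R0 from link(a,b)
round 1: derive flow(a,g) via R0 from link(a,g)
round 1: derive flow(b,c) via R0 from link(b,c)
round 1: derive flow(c,a) via R0 from link(c,a)
round 1: derive flow(c,g) via R0 from link(c,g)
round 1: derive flow(d,a) via R0 from link(d,a)
round 1: derive flow(g,c) via R0 from link(g,c)
round 1: derive flow(g,f) via R0 from link(g,f)
round 2: derive flow(a,c) via R1 from flow(a,b), flow(b,c)
round 2: derive flow(a,f) via R1 from flow(a,g), flow(g,f)
round 2: derive flow(b,a) via R1 from flow(b,c), flow(c,a)
round 2: derive flow(b,g) via R1 from flow(b,c), flow(c,g)
round 2: derive flow(c,b) via R1 from flow(c,a), flow(a,b)
round 2: derive flow(c,c) via R1 from flow(c,g), flow(g,c)
round 2: derive flow(c,f) via R1 from flow(c,g), flow(g,f)
round 2: derive flow(d,b) via R1 from flow(d,a), flow(a,b)
round 2: derive flow(d,g) via R1 from flow(d,a), flow(a,g)
round 2: derive flow(g,a) via R1 from flow(g,c), flow(c,a)
round 2: derive flow(g,g) via R1 from flow(g,c), flow(c,g)
round 3: derive flow(a,a) via R1 from flow(a,b), flow(b,a)
round 3: derive flow(b,b) via R1 from flow(b,a), flow(a,b)
round 3: derive flow(b,f) via R1 from flow(b,a), flow(a,f)
round 3: derive flow(d,c) via R1 from flow(d,a), flow(a,c)
round 3: derive flow(d,f) via R1 from flow(d,a), flow(a,f)
round 3: derive flow(g,b) via R1 from flow(g,a), flow(a,b)

flow(c,c)  [via R1]
  flow(c,g)  [via R0]
    link(c,g)  [fact]
  flow(g,c)  [via R0]
    link(g,c)  [fact]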